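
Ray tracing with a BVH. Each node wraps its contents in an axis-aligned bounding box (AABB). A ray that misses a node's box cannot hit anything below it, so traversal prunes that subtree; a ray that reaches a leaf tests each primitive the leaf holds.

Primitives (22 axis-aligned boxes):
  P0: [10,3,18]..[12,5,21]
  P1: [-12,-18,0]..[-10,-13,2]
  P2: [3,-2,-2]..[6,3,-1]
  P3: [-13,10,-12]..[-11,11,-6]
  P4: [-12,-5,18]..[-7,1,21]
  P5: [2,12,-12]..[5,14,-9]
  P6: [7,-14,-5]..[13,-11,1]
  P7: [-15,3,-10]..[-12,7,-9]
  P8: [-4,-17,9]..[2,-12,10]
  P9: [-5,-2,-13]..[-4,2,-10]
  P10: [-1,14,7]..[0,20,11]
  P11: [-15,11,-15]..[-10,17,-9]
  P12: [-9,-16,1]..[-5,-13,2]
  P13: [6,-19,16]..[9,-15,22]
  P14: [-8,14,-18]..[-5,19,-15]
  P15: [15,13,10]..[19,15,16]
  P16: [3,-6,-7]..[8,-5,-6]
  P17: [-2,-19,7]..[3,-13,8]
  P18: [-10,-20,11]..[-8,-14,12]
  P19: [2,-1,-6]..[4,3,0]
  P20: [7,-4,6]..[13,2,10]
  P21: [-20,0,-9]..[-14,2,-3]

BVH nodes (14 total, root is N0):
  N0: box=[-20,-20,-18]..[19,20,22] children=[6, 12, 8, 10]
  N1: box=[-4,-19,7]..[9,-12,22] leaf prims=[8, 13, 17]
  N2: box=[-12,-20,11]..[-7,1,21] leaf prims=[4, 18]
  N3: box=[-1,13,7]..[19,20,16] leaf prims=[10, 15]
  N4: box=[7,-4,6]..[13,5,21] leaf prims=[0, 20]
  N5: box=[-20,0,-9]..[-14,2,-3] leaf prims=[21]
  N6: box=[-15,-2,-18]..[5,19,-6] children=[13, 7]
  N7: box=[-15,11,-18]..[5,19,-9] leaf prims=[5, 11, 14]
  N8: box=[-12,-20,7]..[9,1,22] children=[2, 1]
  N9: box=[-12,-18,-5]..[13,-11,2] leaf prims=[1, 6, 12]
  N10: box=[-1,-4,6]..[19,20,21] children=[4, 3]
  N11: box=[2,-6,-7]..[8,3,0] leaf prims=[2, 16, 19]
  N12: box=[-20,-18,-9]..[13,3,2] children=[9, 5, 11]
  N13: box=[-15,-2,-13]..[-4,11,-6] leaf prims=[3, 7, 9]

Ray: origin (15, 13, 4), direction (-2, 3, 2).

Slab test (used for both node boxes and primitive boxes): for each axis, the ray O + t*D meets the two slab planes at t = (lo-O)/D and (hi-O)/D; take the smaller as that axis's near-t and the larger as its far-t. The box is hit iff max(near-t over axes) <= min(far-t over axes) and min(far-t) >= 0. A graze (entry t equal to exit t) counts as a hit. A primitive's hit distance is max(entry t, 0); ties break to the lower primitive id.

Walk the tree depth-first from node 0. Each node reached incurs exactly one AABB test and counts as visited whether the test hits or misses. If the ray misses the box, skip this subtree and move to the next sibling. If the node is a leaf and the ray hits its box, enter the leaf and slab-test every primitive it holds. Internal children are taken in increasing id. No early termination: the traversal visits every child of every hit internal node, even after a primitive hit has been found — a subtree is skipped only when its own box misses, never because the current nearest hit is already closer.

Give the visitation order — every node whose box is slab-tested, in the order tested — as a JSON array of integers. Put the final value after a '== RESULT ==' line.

Walk:
N0 x:[-2,35/2] y:[-11,7/3] z:[-11,9] -> hit [-2,7/3], descend [6, 8, 10, 12]
  N6 x:[5,15] y:[-5,2] z:[-11,-5] -> miss, prune
  N8 x:[3,27/2] y:[-11,-4] z:[3/2,9] -> miss, prune
  N10 x:[-2,8] y:[-17/3,7/3] z:[1,17/2] -> hit [1,7/3], descend [3, 4]
    N3 x:[-2,8] y:[0,7/3] z:[3/2,6] -> hit [3/2,7/3] leaf, test {P10(miss), P15(miss)}
    N4 x:[1,4] y:[-17/3,-8/3] z:[1,17/2] -> miss, prune
  N12 x:[1,35/2] y:[-31/3,-10/3] z:[-13/2,-1] -> miss, prune

Visited [0, 6, 8, 10, 3, 4, 12]. Tests: 7 box, 1 leaf. Nearest: miss.

== RESULT ==
[0, 6, 8, 10, 3, 4, 12]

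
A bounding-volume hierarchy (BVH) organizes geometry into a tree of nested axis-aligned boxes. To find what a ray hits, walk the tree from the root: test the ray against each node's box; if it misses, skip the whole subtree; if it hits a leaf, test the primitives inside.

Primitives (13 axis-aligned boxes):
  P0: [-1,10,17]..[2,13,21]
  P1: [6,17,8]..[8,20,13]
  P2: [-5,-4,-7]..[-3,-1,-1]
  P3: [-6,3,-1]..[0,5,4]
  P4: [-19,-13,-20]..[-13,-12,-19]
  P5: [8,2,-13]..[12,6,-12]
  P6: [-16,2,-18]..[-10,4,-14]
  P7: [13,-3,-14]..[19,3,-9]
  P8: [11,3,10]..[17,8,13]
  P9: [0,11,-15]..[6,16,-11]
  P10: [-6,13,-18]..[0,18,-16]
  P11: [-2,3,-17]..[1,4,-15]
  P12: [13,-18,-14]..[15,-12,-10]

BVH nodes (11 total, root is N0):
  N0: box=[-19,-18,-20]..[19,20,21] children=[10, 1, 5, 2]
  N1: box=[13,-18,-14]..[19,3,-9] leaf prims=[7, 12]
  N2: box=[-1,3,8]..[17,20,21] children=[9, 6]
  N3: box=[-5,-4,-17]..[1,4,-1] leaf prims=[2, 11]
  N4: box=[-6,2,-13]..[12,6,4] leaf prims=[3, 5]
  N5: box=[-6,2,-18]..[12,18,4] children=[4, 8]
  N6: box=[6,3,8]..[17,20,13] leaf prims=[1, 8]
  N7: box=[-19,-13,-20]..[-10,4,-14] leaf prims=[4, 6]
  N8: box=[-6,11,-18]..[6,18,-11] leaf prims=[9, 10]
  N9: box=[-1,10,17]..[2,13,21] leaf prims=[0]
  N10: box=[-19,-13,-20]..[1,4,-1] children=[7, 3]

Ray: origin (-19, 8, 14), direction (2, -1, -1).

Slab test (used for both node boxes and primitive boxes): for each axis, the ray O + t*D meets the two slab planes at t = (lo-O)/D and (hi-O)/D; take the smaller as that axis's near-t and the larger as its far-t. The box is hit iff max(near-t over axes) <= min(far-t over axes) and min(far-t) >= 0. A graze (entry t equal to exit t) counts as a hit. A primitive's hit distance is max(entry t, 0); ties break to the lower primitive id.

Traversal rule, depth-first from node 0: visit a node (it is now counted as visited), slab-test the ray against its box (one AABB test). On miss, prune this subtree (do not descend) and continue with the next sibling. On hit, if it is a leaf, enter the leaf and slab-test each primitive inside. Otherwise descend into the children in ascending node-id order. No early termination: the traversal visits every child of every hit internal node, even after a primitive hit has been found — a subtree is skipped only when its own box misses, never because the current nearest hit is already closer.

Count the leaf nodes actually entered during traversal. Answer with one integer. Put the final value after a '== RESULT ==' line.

Trace the traversal:
N0 x:[0,19] y:[-12,26] z:[-7,34] -> hit [0,19], descend [1, 2, 5, 10]
  N1 x:[16,19] y:[5,26] z:[23,28] -> miss, prune
  N2 x:[9,18] y:[-12,5] z:[-7,6] -> miss, prune
  N5 x:[13/2,31/2] y:[-10,6] z:[10,32] -> miss, prune
  N10 x:[0,10] y:[4,21] z:[15,34] -> miss, prune

order=[0, 1, 2, 5, 10]  |boxes|=5  |leaves|=0  hit=miss

== RESULT ==
0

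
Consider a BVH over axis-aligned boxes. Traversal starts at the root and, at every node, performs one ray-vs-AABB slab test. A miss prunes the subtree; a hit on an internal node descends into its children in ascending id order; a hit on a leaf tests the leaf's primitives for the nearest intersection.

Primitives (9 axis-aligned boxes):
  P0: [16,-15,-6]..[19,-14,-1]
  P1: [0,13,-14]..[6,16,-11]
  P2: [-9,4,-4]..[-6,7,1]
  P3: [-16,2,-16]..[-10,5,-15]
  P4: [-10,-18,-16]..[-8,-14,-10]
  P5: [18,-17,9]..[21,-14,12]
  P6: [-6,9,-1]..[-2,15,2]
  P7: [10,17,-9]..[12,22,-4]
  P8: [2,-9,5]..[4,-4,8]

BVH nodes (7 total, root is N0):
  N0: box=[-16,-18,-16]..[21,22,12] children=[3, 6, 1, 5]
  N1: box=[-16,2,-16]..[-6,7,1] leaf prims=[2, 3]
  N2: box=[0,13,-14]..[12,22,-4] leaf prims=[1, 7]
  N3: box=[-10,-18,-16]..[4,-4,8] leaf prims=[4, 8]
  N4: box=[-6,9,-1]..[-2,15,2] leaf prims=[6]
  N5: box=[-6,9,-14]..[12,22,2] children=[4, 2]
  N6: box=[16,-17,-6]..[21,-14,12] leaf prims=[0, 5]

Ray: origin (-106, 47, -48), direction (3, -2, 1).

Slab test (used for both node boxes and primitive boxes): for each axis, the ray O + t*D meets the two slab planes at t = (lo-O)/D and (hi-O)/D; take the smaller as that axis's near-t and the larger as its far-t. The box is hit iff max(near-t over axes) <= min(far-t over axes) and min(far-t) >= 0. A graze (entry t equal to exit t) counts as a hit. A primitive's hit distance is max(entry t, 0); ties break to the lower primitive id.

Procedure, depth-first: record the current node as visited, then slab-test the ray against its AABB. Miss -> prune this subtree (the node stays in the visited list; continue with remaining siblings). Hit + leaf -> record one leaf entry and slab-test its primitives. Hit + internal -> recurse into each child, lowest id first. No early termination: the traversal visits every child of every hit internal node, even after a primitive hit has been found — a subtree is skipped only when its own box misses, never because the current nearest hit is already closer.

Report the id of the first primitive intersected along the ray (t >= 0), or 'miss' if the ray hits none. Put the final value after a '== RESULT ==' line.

Trace the traversal:
N0 x:[30,127/3] y:[25/2,65/2] z:[32,60] -> hit [32,65/2], descend [1, 3, 5, 6]
  N1 x:[30,100/3] y:[20,45/2] z:[32,49] -> miss, prune
  N3 x:[32,110/3] y:[51/2,65/2] z:[32,56] -> hit [32,65/2] leaf, test {P4@t=32, P8(miss)}
  N5 x:[100/3,118/3] y:[25/2,19] z:[34,50] -> miss, prune
  N6 x:[122/3,127/3] y:[61/2,32] z:[42,60] -> miss, prune

5 AABB tests over nodes [0, 1, 3, 5, 6]; 1 leaf entered; closest P4.

== RESULT ==
4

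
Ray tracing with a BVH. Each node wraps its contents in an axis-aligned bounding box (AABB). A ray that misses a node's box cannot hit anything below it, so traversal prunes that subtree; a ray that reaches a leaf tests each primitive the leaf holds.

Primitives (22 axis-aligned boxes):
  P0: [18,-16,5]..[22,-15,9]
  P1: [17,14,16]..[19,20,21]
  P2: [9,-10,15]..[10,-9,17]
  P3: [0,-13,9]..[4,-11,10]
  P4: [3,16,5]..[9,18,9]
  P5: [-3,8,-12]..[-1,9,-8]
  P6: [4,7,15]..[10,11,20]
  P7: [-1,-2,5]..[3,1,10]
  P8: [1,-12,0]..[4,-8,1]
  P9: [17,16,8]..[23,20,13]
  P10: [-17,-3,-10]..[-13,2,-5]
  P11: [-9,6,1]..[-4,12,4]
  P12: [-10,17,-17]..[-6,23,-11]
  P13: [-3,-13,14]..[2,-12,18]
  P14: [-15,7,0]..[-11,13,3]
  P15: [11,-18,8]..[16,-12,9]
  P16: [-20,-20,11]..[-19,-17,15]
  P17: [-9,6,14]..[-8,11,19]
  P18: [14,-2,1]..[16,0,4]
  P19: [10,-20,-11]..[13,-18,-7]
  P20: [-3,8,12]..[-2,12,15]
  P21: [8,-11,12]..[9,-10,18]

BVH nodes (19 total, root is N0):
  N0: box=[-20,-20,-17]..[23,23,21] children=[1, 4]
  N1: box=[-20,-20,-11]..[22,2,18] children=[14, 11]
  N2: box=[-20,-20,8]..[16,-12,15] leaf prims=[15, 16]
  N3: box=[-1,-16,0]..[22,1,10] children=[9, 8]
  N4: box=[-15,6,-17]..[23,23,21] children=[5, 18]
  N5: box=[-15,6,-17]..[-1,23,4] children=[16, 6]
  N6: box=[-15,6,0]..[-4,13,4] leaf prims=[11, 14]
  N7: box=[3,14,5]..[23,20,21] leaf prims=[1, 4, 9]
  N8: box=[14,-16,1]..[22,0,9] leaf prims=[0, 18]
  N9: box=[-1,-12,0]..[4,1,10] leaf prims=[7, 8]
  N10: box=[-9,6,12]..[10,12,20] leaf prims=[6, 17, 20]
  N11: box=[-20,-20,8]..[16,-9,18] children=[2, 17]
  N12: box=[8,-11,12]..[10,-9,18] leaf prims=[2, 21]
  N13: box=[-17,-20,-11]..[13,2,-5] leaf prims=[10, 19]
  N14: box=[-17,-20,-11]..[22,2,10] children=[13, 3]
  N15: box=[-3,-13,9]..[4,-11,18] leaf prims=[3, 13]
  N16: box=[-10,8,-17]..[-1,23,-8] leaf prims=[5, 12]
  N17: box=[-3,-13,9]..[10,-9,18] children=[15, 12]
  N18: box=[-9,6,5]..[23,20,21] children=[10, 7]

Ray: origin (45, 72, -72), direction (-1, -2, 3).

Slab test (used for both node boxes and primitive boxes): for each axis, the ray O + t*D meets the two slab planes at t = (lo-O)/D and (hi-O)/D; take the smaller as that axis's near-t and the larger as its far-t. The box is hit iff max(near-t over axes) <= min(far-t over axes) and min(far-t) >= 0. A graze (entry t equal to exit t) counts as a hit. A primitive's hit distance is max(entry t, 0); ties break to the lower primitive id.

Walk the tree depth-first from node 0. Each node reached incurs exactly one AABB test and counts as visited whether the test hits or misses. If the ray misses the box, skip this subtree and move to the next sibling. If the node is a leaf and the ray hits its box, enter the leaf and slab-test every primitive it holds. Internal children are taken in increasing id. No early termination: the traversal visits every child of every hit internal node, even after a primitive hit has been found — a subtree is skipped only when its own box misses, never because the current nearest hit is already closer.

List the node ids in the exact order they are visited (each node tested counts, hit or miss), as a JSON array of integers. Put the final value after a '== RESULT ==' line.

Traverse from the root:
N0 x:[22,65] y:[49/2,46] z:[55/3,31] -> hit [49/2,31], descend [1, 4]
  N1 x:[23,65] y:[35,46] z:[61/3,30] -> miss, prune
  N4 x:[22,60] y:[49/2,33] z:[55/3,31] -> hit [49/2,31], descend [5, 18]
    N5 x:[46,60] y:[49/2,33] z:[55/3,76/3] -> miss, prune
    N18 x:[22,54] y:[26,33] z:[77/3,31] -> hit [26,31], descend [7, 10]
      N7 x:[22,42] y:[26,29] z:[77/3,31] -> hit [26,29] leaf, test {P1(miss), P4(miss), P9@t=80/3}
      N10 x:[35,54] y:[30,33] z:[28,92/3] -> miss, prune

7 AABB tests over nodes [0, 1, 4, 5, 18, 7, 10]; 1 leaf entered; closest P9.

== RESULT ==
[0, 1, 4, 5, 18, 7, 10]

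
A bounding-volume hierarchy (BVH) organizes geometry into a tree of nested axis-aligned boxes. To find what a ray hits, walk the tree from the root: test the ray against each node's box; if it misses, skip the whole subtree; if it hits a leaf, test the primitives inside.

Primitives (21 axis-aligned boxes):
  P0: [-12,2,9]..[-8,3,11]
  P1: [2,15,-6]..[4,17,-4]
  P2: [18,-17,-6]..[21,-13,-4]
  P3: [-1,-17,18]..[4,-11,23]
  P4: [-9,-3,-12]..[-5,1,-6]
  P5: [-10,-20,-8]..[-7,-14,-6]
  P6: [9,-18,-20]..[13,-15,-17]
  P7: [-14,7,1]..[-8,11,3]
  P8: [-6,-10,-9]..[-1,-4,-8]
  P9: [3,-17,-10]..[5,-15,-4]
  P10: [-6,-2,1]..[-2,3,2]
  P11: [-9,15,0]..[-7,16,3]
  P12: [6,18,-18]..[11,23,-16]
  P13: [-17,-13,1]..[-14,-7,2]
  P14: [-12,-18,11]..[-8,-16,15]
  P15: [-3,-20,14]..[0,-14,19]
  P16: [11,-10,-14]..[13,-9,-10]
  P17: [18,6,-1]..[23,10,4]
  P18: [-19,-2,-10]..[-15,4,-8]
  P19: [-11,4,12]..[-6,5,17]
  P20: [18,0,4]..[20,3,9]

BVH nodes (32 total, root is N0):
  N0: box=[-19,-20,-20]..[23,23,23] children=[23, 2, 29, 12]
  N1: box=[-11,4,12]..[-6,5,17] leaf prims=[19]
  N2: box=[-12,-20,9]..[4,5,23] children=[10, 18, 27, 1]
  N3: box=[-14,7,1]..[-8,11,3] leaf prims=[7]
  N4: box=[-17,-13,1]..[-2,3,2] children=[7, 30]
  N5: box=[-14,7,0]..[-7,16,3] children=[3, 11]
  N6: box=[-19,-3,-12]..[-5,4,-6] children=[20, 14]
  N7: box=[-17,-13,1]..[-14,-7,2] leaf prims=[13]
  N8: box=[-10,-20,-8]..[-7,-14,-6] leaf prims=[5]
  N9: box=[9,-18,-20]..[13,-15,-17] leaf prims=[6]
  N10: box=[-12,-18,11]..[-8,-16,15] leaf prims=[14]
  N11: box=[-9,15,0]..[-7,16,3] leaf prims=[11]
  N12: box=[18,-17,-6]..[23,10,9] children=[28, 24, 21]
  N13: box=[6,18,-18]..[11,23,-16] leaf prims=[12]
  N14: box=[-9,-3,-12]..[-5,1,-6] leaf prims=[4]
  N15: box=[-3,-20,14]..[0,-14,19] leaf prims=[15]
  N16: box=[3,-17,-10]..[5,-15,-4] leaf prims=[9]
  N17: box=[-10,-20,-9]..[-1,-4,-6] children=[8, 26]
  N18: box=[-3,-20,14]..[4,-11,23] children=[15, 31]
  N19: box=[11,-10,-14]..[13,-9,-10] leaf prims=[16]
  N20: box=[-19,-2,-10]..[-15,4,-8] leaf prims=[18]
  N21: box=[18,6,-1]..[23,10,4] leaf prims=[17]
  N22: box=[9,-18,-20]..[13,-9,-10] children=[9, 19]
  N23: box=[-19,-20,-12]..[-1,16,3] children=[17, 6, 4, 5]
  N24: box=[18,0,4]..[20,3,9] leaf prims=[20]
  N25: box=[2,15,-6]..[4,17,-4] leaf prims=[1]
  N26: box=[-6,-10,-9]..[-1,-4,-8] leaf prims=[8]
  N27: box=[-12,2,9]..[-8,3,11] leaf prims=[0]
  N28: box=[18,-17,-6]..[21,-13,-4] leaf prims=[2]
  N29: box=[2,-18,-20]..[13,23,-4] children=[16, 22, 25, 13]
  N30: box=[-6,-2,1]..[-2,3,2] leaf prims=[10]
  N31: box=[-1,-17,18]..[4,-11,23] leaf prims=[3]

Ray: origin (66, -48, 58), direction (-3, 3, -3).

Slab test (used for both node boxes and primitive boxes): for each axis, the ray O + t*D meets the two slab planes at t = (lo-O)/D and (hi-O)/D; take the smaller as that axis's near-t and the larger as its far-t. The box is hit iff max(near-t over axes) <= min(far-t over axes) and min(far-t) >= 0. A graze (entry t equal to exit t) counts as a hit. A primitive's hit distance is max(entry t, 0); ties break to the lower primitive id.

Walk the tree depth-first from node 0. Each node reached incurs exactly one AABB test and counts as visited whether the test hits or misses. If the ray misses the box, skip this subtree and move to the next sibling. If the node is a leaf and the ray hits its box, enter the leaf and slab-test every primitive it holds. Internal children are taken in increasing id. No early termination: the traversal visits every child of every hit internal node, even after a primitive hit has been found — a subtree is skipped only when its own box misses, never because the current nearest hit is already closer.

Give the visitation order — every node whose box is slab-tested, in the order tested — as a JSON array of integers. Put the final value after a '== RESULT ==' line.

Trace the traversal:
N0 x:[43/3,85/3] y:[28/3,71/3] z:[35/3,26] -> hit [43/3,71/3], descend [2, 12, 23, 29]
  N2 x:[62/3,26] y:[28/3,53/3] z:[35/3,49/3] -> miss, prune
  N12 x:[43/3,16] y:[31/3,58/3] z:[49/3,64/3] -> miss, prune
  N23 x:[67/3,85/3] y:[28/3,64/3] z:[55/3,70/3] -> miss, prune
  N29 x:[53/3,64/3] y:[10,71/3] z:[62/3,26] -> hit [62/3,64/3], descend [13, 16, 22, 25]
    N13 x:[55/3,20] y:[22,71/3] z:[74/3,76/3] -> miss, prune
    N16 x:[61/3,21] y:[31/3,11] z:[62/3,68/3] -> miss, prune
    N22 x:[53/3,19] y:[10,13] z:[68/3,26] -> miss, prune
    N25 x:[62/3,64/3] y:[21,65/3] z:[62/3,64/3] -> hit [21,64/3] leaf, test {P1@t=21}

order=[0, 2, 12, 23, 29, 13, 16, 22, 25]  |boxes|=9  |leaves|=1  hit=P1

== RESULT ==
[0, 2, 12, 23, 29, 13, 16, 22, 25]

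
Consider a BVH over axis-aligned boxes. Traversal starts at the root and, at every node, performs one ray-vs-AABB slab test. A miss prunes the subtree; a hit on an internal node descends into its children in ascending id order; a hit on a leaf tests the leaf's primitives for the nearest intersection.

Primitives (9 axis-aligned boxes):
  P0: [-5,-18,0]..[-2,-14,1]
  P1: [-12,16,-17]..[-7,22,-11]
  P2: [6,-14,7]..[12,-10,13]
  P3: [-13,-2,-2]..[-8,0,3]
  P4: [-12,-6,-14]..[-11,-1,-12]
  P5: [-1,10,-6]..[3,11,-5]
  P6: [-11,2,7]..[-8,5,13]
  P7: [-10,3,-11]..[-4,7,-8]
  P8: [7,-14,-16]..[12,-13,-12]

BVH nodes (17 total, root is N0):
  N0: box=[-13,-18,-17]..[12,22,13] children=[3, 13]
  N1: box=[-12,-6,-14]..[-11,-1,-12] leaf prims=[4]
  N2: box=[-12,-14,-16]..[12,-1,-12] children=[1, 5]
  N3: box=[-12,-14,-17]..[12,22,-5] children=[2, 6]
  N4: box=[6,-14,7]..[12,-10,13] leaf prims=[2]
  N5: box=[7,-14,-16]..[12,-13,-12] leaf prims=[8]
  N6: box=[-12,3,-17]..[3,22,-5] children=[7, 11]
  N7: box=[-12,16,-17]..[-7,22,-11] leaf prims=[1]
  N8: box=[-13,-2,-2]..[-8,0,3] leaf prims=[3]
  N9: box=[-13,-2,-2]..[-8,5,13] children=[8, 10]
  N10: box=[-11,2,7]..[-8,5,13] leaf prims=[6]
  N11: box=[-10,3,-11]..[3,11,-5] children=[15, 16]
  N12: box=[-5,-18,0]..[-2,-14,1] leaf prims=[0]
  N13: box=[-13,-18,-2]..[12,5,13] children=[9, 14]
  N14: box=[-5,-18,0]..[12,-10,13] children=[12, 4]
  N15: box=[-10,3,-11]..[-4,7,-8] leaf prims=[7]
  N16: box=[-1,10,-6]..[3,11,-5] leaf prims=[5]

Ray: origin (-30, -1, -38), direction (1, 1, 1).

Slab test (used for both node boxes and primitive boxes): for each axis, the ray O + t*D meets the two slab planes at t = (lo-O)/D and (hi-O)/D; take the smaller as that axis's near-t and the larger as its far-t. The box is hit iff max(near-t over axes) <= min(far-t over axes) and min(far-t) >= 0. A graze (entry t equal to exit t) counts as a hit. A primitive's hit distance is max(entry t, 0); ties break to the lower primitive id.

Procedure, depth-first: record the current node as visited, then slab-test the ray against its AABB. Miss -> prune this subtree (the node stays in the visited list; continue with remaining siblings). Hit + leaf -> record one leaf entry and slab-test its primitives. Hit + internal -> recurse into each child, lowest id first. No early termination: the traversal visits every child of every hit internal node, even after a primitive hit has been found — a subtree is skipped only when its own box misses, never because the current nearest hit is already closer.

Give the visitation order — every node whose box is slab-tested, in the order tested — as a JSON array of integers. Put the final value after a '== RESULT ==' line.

Trace the traversal:
N0 x:[17,42] y:[-17,23] z:[21,51] -> hit [21,23], descend [3, 13]
  N3 x:[18,42] y:[-13,23] z:[21,33] -> hit [21,23], descend [2, 6]
    N2 x:[18,42] y:[-13,0] z:[22,26] -> miss, prune
    N6 x:[18,33] y:[4,23] z:[21,33] -> hit [21,23], descend [7, 11]
      N7 x:[18,23] y:[17,23] z:[21,27] -> hit [21,23] leaf, test {P1@t=21}
      N11 x:[20,33] y:[4,12] z:[27,33] -> miss, prune
  N13 x:[17,42] y:[-17,6] z:[36,51] -> miss, prune

Visited [0, 3, 2, 6, 7, 11, 13]. Tests: 7 box, 1 leaf. Nearest: P1.

== RESULT ==
[0, 3, 2, 6, 7, 11, 13]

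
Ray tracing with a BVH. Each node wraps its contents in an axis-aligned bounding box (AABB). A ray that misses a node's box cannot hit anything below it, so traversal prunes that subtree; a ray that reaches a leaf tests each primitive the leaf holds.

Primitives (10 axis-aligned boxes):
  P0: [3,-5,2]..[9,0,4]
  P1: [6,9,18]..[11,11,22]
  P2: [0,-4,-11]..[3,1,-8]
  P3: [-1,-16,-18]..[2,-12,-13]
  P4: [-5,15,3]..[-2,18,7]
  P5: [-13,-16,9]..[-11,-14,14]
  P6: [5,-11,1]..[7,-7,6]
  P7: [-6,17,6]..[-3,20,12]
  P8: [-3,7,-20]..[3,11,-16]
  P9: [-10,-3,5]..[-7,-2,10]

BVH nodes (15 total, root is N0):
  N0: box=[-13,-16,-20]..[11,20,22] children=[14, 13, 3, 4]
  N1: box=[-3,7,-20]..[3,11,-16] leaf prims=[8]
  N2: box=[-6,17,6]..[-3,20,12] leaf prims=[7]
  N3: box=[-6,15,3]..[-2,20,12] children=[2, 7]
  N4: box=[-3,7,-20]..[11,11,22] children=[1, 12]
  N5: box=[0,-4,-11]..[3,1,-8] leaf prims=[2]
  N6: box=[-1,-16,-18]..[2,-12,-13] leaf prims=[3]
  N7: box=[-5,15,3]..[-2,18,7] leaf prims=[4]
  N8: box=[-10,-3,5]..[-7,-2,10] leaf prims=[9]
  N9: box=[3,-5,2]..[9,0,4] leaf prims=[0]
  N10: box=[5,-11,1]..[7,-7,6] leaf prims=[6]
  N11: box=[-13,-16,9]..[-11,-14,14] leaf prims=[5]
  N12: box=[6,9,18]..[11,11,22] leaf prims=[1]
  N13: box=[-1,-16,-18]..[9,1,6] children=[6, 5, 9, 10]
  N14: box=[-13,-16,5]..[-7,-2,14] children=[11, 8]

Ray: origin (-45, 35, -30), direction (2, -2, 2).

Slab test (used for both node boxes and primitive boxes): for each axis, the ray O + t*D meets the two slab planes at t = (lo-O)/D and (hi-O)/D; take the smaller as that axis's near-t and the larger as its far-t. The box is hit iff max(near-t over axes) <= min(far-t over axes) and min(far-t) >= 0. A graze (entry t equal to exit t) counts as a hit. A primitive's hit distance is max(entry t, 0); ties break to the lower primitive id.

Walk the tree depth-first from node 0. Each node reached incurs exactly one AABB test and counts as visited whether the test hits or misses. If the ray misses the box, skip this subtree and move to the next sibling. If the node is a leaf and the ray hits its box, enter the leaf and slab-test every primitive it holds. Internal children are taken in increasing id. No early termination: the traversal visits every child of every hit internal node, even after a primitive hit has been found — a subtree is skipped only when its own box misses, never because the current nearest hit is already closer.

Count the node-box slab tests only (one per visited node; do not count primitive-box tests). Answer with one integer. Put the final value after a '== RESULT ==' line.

Trace the traversal:
N0 x:[16,28] y:[15/2,51/2] z:[5,26] -> hit [16,51/2], descend [3, 4, 13, 14]
  N3 x:[39/2,43/2] y:[15/2,10] z:[33/2,21] -> miss, prune
  N4 x:[21,28] y:[12,14] z:[5,26] -> miss, prune
  N13 x:[22,27] y:[17,51/2] z:[6,18] -> miss, prune
  N14 x:[16,19] y:[37/2,51/2] z:[35/2,22] -> hit [37/2,19], descend [8, 11]
    N8 x:[35/2,19] y:[37/2,19] z:[35/2,20] -> hit [37/2,19] leaf, test {P9@t=37/2}
    N11 x:[16,17] y:[49/2,51/2] z:[39/2,22] -> miss, prune

order=[0, 3, 4, 13, 14, 8, 11]  |boxes|=7  |leaves|=1  hit=P9

== RESULT ==
7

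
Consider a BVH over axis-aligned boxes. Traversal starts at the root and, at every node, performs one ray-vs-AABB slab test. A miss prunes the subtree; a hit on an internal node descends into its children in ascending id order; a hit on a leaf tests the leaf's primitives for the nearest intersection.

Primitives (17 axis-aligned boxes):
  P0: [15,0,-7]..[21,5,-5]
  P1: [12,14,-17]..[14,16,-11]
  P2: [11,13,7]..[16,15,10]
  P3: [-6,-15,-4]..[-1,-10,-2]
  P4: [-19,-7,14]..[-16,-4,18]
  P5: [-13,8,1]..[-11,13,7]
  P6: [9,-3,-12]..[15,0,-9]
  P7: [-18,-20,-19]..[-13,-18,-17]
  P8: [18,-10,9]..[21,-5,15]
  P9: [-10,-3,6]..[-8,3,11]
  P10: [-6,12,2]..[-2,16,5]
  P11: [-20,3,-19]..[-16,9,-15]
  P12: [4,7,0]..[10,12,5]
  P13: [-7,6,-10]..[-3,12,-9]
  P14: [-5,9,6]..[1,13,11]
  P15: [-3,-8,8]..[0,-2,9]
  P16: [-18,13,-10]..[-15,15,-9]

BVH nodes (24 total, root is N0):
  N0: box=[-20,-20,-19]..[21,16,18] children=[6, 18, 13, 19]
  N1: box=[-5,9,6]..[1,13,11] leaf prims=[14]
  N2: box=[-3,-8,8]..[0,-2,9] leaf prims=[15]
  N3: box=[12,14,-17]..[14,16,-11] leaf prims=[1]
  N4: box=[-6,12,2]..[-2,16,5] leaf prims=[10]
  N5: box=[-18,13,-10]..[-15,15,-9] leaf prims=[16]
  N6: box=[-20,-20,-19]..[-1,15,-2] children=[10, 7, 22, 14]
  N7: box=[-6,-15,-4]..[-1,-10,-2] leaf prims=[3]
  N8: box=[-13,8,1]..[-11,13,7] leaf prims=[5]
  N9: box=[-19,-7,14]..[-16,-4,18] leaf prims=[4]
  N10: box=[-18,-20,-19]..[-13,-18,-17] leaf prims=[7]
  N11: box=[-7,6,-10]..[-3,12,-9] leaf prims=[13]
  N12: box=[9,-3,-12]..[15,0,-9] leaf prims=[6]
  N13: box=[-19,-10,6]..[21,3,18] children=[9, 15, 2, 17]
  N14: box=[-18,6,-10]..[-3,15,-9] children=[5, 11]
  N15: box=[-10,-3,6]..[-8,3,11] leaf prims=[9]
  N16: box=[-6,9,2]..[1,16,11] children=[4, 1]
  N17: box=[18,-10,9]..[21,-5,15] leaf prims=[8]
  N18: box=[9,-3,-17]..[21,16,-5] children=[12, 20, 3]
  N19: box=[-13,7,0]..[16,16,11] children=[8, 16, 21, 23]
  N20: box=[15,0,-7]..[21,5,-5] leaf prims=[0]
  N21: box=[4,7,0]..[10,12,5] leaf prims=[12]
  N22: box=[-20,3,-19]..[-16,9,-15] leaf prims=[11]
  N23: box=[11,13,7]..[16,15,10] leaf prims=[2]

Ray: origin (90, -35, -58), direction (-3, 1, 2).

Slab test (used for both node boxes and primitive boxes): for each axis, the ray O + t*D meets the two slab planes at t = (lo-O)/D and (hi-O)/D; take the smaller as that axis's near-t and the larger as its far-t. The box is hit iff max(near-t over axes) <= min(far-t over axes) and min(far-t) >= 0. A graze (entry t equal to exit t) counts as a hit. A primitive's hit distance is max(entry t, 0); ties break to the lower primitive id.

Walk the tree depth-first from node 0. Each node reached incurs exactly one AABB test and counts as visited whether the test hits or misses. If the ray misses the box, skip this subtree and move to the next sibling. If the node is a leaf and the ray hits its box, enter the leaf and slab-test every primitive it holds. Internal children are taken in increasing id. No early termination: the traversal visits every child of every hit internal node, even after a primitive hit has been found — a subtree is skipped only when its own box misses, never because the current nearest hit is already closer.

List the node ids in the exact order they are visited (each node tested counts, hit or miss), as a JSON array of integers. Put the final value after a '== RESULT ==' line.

Trace the traversal:
N0 x:[23,110/3] y:[15,51] z:[39/2,38] -> hit [23,110/3], descend [6, 13, 18, 19]
  N6 x:[91/3,110/3] y:[15,50] z:[39/2,28] -> miss, prune
  N13 x:[23,109/3] y:[25,38] z:[32,38] -> hit [32,109/3], descend [2, 9, 15, 17]
    N2 x:[30,31] y:[27,33] z:[33,67/2] -> miss, prune
    N9 x:[106/3,109/3] y:[28,31] z:[36,38] -> miss, prune
    N15 x:[98/3,100/3] y:[32,38] z:[32,69/2] -> hit [98/3,100/3] leaf, test {P9@t=98/3}
    N17 x:[23,24] y:[25,30] z:[67/2,73/2] -> miss, prune
  N18 x:[23,27] y:[32,51] z:[41/2,53/2] -> miss, prune
  N19 x:[74/3,103/3] y:[42,51] z:[29,69/2] -> miss, prune

Summary -> nodes [0, 6, 13, 2, 9, 15, 17, 18, 19]; box-tests=9; leaf-entries=1; first=P9

== RESULT ==
[0, 6, 13, 2, 9, 15, 17, 18, 19]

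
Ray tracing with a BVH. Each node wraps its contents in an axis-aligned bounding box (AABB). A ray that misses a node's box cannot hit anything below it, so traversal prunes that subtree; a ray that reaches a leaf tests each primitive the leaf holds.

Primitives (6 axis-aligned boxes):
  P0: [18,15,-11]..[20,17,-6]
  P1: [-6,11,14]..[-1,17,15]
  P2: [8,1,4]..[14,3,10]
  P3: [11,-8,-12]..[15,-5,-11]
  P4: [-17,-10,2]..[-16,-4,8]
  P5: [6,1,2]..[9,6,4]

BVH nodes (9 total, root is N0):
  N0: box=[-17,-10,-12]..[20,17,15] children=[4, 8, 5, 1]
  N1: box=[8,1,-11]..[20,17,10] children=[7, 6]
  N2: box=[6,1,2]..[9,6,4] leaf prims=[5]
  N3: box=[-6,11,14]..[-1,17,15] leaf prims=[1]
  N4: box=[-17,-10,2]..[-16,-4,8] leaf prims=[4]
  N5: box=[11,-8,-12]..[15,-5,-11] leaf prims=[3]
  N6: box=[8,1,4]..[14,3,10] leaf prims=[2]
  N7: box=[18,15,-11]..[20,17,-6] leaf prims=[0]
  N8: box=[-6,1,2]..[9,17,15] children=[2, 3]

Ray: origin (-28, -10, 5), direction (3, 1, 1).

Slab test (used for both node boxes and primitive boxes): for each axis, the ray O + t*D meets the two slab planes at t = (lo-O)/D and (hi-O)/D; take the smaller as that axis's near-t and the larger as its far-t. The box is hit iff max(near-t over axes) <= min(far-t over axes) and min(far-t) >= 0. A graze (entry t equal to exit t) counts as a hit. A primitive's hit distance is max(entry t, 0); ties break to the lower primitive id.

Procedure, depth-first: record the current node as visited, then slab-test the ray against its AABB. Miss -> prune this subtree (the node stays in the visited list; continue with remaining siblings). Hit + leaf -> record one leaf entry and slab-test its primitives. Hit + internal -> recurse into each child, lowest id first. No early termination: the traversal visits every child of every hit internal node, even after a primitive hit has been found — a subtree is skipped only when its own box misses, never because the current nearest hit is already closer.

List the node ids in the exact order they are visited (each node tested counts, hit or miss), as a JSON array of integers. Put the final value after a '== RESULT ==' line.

Trace the traversal:
N0 x:[11/3,16] y:[0,27] z:[-17,10] -> hit [11/3,10], descend [1, 4, 5, 8]
  N1 x:[12,16] y:[11,27] z:[-16,5] -> miss, prune
  N4 x:[11/3,4] y:[0,6] z:[-3,3] -> miss, prune
  N5 x:[13,43/3] y:[2,5] z:[-17,-16] -> miss, prune
  N8 x:[22/3,37/3] y:[11,27] z:[-3,10] -> miss, prune

5 AABB tests over nodes [0, 1, 4, 5, 8]; 0 leaves entered; closest miss.

== RESULT ==
[0, 1, 4, 5, 8]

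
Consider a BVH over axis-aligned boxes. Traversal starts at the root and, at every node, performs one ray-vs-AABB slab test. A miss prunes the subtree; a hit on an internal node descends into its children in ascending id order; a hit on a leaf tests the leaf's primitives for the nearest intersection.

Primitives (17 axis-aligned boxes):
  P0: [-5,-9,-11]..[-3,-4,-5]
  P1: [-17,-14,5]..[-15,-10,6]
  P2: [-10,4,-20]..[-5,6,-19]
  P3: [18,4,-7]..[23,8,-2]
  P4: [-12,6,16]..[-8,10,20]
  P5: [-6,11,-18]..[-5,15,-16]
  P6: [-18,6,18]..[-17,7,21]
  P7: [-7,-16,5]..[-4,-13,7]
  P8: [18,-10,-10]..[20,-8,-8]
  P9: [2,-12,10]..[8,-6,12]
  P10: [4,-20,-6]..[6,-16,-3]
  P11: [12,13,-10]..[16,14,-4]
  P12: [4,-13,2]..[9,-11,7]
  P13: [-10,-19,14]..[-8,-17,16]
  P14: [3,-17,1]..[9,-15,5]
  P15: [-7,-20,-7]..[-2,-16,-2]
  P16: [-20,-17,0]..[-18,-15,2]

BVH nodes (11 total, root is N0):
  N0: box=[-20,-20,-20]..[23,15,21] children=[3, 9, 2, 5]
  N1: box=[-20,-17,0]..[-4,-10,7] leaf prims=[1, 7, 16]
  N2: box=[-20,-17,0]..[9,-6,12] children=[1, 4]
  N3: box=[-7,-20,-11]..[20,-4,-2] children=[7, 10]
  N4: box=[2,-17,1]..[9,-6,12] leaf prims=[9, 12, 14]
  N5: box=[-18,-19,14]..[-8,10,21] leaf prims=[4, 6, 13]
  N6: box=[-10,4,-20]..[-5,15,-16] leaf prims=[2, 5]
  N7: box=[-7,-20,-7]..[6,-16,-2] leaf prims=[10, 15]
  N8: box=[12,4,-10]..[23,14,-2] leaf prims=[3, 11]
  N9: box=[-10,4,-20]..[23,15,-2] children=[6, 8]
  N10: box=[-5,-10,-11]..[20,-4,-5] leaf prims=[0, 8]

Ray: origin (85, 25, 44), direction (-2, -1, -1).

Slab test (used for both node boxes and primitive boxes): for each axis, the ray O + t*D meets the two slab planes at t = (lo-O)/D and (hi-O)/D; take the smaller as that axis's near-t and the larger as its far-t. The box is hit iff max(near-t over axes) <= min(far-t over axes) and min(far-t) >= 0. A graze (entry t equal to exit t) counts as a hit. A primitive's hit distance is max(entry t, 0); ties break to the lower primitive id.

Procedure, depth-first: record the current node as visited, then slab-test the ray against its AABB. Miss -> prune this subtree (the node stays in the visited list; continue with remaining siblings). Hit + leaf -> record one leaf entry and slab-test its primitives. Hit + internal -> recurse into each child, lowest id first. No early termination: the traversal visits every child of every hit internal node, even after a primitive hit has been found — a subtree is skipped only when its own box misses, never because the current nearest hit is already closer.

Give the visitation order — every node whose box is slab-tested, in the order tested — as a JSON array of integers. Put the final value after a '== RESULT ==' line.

Walk:
N0 x:[31,105/2] y:[10,45] z:[23,64] -> hit [31,45], descend [2, 3, 5, 9]
  N2 x:[38,105/2] y:[31,42] z:[32,44] -> hit [38,42], descend [1, 4]
    N1 x:[89/2,105/2] y:[35,42] z:[37,44] -> miss, prune
    N4 x:[38,83/2] y:[31,42] z:[32,43] -> hit [38,83/2] leaf, test {P9(miss), P12@t=38, P14@t=40}
  N3 x:[65/2,46] y:[29,45] z:[46,55] -> miss, prune
  N5 x:[93/2,103/2] y:[15,44] z:[23,30] -> miss, prune
  N9 x:[31,95/2] y:[10,21] z:[46,64] -> miss, prune

Visited [0, 2, 1, 4, 3, 5, 9]. Tests: 7 box, 1 leaf. Nearest: P12.

== RESULT ==
[0, 2, 1, 4, 3, 5, 9]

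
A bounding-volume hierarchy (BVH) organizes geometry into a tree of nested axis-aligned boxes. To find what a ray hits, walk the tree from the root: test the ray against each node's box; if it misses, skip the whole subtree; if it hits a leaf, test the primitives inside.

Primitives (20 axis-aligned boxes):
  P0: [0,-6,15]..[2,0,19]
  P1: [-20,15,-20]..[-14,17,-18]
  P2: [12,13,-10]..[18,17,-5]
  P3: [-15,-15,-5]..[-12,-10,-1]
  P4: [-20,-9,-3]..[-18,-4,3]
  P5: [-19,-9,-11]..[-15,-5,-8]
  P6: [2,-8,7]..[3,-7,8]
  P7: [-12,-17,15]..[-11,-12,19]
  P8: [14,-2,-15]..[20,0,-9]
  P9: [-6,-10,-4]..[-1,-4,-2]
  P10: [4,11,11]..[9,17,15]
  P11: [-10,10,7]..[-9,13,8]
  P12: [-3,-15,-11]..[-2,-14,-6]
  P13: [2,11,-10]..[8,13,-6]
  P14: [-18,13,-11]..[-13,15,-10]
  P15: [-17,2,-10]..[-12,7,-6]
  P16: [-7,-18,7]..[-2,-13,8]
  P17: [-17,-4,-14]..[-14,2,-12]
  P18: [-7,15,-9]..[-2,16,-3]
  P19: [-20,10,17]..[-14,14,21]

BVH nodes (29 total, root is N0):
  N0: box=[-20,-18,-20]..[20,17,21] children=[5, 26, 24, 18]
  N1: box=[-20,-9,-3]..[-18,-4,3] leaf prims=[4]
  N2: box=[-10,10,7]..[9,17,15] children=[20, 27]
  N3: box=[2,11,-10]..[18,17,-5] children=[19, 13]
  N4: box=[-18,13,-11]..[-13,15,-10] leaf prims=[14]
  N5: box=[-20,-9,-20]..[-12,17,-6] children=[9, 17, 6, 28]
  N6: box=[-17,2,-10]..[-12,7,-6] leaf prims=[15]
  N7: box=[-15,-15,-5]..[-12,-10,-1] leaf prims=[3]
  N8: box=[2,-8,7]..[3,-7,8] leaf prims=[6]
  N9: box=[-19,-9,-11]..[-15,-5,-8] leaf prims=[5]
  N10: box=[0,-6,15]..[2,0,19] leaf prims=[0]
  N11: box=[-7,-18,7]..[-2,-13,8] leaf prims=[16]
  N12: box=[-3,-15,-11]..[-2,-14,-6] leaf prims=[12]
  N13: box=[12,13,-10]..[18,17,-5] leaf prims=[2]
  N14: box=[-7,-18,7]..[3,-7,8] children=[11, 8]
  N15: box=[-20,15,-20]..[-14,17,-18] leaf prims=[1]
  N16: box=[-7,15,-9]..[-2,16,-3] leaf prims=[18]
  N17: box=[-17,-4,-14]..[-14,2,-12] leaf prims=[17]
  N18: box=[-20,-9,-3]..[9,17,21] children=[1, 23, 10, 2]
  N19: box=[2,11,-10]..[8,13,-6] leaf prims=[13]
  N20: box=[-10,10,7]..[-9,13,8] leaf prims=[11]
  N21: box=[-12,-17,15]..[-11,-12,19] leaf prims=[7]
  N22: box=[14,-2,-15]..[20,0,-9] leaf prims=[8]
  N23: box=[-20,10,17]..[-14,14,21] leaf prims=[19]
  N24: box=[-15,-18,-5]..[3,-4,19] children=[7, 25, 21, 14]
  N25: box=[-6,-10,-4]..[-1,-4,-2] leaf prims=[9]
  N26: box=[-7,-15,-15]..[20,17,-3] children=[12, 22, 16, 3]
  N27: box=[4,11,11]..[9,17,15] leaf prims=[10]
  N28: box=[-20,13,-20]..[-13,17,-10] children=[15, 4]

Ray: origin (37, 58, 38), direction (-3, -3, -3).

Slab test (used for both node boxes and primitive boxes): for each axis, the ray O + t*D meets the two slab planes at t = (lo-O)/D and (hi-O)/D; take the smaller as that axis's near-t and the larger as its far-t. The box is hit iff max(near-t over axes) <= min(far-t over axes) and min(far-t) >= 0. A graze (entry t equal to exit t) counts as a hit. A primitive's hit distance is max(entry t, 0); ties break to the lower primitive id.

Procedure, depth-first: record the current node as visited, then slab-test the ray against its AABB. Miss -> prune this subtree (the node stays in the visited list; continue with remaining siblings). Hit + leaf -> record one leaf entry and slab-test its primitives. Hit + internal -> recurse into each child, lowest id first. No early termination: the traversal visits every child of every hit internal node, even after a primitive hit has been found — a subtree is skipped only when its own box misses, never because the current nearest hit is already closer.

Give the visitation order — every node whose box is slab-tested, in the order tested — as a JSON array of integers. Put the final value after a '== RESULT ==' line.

Walk:
N0 x:[17/3,19] y:[41/3,76/3] z:[17/3,58/3] -> hit [41/3,19], descend [5, 18, 24, 26]
  N5 x:[49/3,19] y:[41/3,67/3] z:[44/3,58/3] -> hit [49/3,19], descend [6, 9, 17, 28]
    N6 x:[49/3,18] y:[17,56/3] z:[44/3,16] -> miss, prune
    N9 x:[52/3,56/3] y:[21,67/3] z:[46/3,49/3] -> miss, prune
    N17 x:[17,18] y:[56/3,62/3] z:[50/3,52/3] -> miss, prune
    N28 x:[50/3,19] y:[41/3,15] z:[16,58/3] -> miss, prune
  N18 x:[28/3,19] y:[41/3,67/3] z:[17/3,41/3] -> hit [41/3,41/3], descend [1, 2, 10, 23]
    N1 x:[55/3,19] y:[62/3,67/3] z:[35/3,41/3] -> miss, prune
    N2 x:[28/3,47/3] y:[41/3,16] z:[23/3,31/3] -> miss, prune
    N10 x:[35/3,37/3] y:[58/3,64/3] z:[19/3,23/3] -> miss, prune
    N23 x:[17,19] y:[44/3,16] z:[17/3,7] -> miss, prune
  N24 x:[34/3,52/3] y:[62/3,76/3] z:[19/3,43/3] -> miss, prune
  N26 x:[17/3,44/3] y:[41/3,73/3] z:[41/3,53/3] -> hit [41/3,44/3], descend [3, 12, 16, 22]
    N3 x:[19/3,35/3] y:[41/3,47/3] z:[43/3,16] -> miss, prune
    N12 x:[13,40/3] y:[24,73/3] z:[44/3,49/3] -> miss, prune
    N16 x:[13,44/3] y:[14,43/3] z:[41/3,47/3] -> hit [14,43/3] leaf, test {P18@t=14}
    N22 x:[17/3,23/3] y:[58/3,20] z:[47/3,53/3] -> miss, prune

17 AABB tests over nodes [0, 5, 6, 9, 17, 28, 18, 1, 2, 10, 23, 24, 26, 3, 12, 16, 22]; 1 leaf entered; closest P18.

== RESULT ==
[0, 5, 6, 9, 17, 28, 18, 1, 2, 10, 23, 24, 26, 3, 12, 16, 22]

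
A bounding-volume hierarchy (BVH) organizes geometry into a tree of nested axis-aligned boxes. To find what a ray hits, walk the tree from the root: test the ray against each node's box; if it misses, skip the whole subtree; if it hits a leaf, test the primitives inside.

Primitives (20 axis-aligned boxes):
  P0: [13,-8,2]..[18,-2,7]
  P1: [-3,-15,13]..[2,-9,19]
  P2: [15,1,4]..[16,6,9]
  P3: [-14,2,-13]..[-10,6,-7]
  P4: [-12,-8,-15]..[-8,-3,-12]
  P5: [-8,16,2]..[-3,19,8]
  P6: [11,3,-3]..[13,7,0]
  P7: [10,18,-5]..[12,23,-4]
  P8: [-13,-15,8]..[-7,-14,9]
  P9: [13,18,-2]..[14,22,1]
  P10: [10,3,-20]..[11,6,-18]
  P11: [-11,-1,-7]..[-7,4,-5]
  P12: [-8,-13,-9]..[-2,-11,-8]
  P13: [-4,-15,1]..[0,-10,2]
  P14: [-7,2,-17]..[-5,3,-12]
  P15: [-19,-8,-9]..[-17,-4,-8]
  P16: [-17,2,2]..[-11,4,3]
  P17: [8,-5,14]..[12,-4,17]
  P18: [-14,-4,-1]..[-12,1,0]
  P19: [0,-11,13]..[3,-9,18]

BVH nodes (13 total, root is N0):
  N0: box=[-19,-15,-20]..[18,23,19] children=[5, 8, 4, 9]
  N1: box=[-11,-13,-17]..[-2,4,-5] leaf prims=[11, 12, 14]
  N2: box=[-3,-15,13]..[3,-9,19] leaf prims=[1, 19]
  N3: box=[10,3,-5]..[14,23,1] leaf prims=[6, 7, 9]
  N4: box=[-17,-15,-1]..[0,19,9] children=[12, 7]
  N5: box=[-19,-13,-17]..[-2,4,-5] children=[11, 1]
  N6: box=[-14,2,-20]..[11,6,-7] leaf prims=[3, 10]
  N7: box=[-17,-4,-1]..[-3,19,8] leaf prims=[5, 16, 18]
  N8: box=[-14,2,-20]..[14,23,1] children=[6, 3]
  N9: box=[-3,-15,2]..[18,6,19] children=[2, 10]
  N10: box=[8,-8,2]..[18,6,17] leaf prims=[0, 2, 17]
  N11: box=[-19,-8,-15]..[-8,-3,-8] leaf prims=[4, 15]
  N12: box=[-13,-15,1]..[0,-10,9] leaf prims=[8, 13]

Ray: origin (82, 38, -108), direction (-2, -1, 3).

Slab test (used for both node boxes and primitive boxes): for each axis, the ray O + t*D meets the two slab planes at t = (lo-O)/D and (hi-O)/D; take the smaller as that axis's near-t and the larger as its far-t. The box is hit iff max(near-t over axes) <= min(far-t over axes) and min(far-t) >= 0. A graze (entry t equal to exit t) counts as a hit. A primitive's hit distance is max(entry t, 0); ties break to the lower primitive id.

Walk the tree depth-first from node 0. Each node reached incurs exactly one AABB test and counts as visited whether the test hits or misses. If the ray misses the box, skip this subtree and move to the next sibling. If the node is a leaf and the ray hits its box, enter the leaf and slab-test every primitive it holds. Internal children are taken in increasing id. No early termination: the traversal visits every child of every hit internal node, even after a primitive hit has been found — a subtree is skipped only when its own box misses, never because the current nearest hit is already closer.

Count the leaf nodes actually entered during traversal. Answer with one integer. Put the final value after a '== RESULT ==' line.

Traverse from the root:
N0 x:[32,101/2] y:[15,53] z:[88/3,127/3] -> hit [32,127/3], descend [4, 5, 8, 9]
  N4 x:[41,99/2] y:[19,53] z:[107/3,39] -> miss, prune
  N5 x:[42,101/2] y:[34,51] z:[91/3,103/3] -> miss, prune
  N8 x:[34,48] y:[15,36] z:[88/3,109/3] -> hit [34,36], descend [3, 6]
    N3 x:[34,36] y:[15,35] z:[103/3,109/3] -> hit [103/3,35] leaf, test {P6@t=35, P7(miss), P9(miss)}
    N6 x:[71/2,48] y:[32,36] z:[88/3,101/3] -> miss, prune
  N9 x:[32,85/2] y:[32,53] z:[110/3,127/3] -> hit [110/3,127/3], descend [2, 10]
    N2 x:[79/2,85/2] y:[47,53] z:[121/3,127/3] -> miss, prune
    N10 x:[32,37] y:[32,46] z:[110/3,125/3] -> hit [110/3,37] leaf, test {P0(miss), P2(miss), P17(miss)}

9 AABB tests over nodes [0, 4, 5, 8, 3, 6, 9, 2, 10]; 2 leaves entered; closest P6.

== RESULT ==
2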